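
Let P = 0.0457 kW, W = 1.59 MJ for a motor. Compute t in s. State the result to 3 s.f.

34800 s

Solving P = W/t for t: t = W/P.
P = 0.0457 kW = 45.70 W; W = 1.59 MJ = 1.590×10^6 J.
t = 34792 s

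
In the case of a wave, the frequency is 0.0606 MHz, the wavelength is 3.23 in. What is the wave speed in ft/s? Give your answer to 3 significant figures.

16300 ft/s

v is given directly by: v = fλ.
f = 0.0606 MHz = 60600 Hz; λ = 3.23 in = 0.08204 m.
v = 4972 m/s
4972 m/s × (1 ft/s / 0.3048 m/s) = 16311 ft/s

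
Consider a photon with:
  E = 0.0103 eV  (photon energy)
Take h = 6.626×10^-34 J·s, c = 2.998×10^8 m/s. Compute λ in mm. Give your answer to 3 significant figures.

0.120 mm

Rearranging: λ = hc/E.
E = 0.0103 eV = 1.650×10^-21 J; h = 6.626×10^-34 J·s; c = 2.998×10^8 m/s.
λ = 1.204×10^-4 m
1.204×10^-4 m × (1 mm / 0.001000 m) = 0.1204 mm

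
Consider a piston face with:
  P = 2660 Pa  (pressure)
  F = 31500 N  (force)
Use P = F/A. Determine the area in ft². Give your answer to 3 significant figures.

Rearranging P = F/A for A: A = F/P.
P = 2660 Pa; F = 31500 N.
A = 11.84 m²
11.84 m² × (1 ft² / 0.09290 m²) = 127.5 ft²

127 ft²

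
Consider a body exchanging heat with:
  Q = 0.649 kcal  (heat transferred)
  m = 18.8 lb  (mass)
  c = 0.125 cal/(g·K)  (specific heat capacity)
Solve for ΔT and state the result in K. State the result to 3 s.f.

0.609 K

Solving Q = m·c·ΔT for ΔT: ΔT = Q/(m·c).
Q = 0.649 kcal = 2715 J; m = 18.8 lb = 8.528 kg; c = 0.125 cal/(g·K) = 523.0 J/(kg·K).
ΔT = 0.6089 K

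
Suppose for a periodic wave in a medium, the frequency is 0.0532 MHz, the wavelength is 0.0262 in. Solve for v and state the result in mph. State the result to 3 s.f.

79.2 mph

Directly: v = fλ.
f = 0.0532 MHz = 53200 Hz; λ = 0.0262 in = 6.655×10^-4 m.
v = 35.40 m/s
35.40 m/s × (1 mph / 0.4470 m/s) = 79.20 mph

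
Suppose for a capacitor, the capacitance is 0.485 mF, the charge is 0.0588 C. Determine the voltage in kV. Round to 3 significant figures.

Rearranging C = Q/V for V: V = Q/C.
C = 0.485 mF = 4.850×10^-4 F; Q = 0.0588 C.
V = 121.2 V
121.2 V × (1 kV / 1000 V) = 0.1212 kV

0.121 kV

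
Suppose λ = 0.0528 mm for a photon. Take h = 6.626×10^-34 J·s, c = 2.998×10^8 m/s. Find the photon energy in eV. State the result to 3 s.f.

0.0235 eV

E is given directly by: E = hc/λ.
λ = 0.0528 mm = 5.280×10^-5 m; h = 6.626×10^-34 J·s; c = 2.998×10^8 m/s.
E = 3.762×10^-21 J
3.762×10^-21 J × (1 eV / 1.602×10^-19 J) = 0.02348 eV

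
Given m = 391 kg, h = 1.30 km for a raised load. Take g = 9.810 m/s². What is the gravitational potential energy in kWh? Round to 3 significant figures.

Directly: PE = mgh.
m = 391 kg; h = 1.30 km = 1300 m; g = 9.810 m/s².
PE = 4.986×10^6 J  (the unit combination reduces to kg·m²/s² = J)
4.986×10^6 J × (1 kWh / 3.600×10^6 J) = 1.385 kWh

1.39 kWh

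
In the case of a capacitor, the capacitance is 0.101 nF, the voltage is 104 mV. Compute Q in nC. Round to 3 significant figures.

Rearranging C = Q/V for Q: Q = CV.
C = 0.101 nF = 1.010×10^-10 F; V = 104 mV = 0.1040 V.
Q = 1.050×10^-11 C  (the unit combination reduces to A·s = C)
1.050×10^-11 C × (1 nC / 1.000×10^-9 C) = 0.01050 nC

0.0105 nC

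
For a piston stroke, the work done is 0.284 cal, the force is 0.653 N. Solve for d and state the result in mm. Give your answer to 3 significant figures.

1820 mm

Rearranging: d = W/F.
W = 0.284 cal = 1.188 J; F = 0.653 N.
d = 1.820 m
1.820 m × (1 mm / 0.001000 m) = 1820 mm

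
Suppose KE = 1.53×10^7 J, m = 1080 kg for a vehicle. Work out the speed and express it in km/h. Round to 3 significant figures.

606 km/h

Rearranging: v = √(2·KE/m).
KE = 1.53×10^7 J; m = 1080 kg.
v = 168.3 m/s
168.3 m/s × (1 km/h / 0.2778 m/s) = 606.0 km/h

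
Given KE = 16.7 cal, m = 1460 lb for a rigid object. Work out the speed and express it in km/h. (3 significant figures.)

1.65 km/h

Solving KE = ½mv² for v: v = √(2·KE/m).
KE = 16.7 cal = 69.87 J; m = 1460 lb = 662.2 kg.
v = 0.4594 m/s
0.4594 m/s × (1 km/h / 0.2778 m/s) = 1.654 km/h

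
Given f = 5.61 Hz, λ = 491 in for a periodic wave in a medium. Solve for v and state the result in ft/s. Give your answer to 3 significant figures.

v is given directly by: v = fλ.
f = 5.61 Hz; λ = 491 in = 12.47 m.
v = 69.96 m/s
69.96 m/s × (1 ft/s / 0.3048 m/s) = 229.5 ft/s

230 ft/s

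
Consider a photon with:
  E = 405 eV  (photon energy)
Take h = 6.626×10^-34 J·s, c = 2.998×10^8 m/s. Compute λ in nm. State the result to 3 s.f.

Rearranging: λ = hc/E.
E = 405 eV = 6.489×10^-17 J; h = 6.626×10^-34 J·s; c = 2.998×10^8 m/s.
λ = 3.061×10^-9 m
3.061×10^-9 m × (1 nm / 1.000×10^-9 m) = 3.061 nm

3.06 nm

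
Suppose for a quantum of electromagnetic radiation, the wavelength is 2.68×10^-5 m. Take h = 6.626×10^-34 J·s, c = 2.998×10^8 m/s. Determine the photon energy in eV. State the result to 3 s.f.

0.0463 eV

E is given directly by: E = hc/λ.
λ = 2.68×10^-5 m; h = 6.626×10^-34 J·s; c = 2.998×10^8 m/s.
E = 7.412×10^-21 J
7.412×10^-21 J × (1 eV / 1.602×10^-19 J) = 0.04626 eV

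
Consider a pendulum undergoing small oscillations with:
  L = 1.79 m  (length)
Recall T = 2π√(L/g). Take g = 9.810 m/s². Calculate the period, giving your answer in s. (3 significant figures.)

T is given directly by: T = 2π√(L/g).
L = 1.79 m; g = 9.810 m/s².
T = 2.684 s

2.68 s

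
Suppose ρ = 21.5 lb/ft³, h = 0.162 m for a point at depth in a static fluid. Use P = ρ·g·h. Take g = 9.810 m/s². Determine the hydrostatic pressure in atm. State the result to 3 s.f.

0.00540 atm

Directly: P = ρgh.
ρ = 21.5 lb/ft³ = 344.4 kg/m³; h = 0.162 m; g = 9.810 m/s².
P = 547.3 Pa
547.3 Pa × (1 atm / 1.013×10^5 Pa) = 0.005402 atm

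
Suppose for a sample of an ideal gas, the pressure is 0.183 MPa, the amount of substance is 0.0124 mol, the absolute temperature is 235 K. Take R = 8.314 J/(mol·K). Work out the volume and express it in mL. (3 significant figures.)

132 mL

From the ideal-gas law: V = nRT/P.
P = 0.183 MPa = 1.830×10^5 Pa; n = 0.0124 mol; T = 235 K; R = 8.314 J/(mol·K).
V = 1.324×10^-4 m³
1.324×10^-4 m³ × (1 mL / 1.000×10^-6 m³) = 132.4 mL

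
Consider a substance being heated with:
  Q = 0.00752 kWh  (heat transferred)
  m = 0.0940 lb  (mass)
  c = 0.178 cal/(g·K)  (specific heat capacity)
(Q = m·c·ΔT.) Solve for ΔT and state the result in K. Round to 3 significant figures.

853 K

Solving Q = m·c·ΔT for ΔT: ΔT = Q/(m·c).
Q = 0.00752 kWh = 27072 J; m = 0.0940 lb = 0.04264 kg; c = 0.178 cal/(g·K) = 744.8 J/(kg·K).
ΔT = 852.5 K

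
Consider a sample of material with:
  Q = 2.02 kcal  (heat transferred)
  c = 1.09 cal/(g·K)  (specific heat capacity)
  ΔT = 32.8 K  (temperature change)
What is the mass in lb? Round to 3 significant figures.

0.125 lb

Solving Q = m·c·ΔT for m: m = Q/(c·ΔT).
Q = 2.02 kcal = 8452 J; c = 1.09 cal/(g·K) = 4561 J/(kg·K); ΔT = 32.8 K.
m = 0.05650 kg
0.05650 kg × (1 lb / 0.4536 kg) = 0.1246 lb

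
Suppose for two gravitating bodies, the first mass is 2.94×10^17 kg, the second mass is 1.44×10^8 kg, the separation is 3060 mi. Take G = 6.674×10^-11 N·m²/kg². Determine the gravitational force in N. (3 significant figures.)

Directly: F = Gm₁m₂/r².
m₁ = 2.94×10^17 kg; m₂ = 1.44×10^8 kg; r = 3060 mi = 4.925×10^6 m; G = 6.674×10^-11 N·m²/kg².
F = 116.5 N  (the unit combination reduces to kg·m/s² = N)

117 N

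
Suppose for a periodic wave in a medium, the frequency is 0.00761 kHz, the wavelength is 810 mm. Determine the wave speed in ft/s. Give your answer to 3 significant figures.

20.2 ft/s

v is given directly by: v = fλ.
f = 0.00761 kHz = 7.610 Hz; λ = 810 mm = 0.8100 m.
v = 6.164 m/s
6.164 m/s × (1 ft/s / 0.3048 m/s) = 20.22 ft/s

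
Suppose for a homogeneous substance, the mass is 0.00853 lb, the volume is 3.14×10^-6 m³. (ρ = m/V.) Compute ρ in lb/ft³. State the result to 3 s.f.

ρ is given directly by: ρ = m/V.
m = 0.00853 lb = 0.003869 kg; V = 3.14×10^-6 m³.
ρ = 1232 kg/m³
1232 kg/m³ × (1 lb/ft³ / 16.02 kg/m³) = 76.92 lb/ft³

76.9 lb/ft³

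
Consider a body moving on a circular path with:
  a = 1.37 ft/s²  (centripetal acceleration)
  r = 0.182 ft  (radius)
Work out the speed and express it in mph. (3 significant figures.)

Solving a = v²/r for v: v = √(a·r).
a = 1.37 ft/s² = 0.4176 m/s²; r = 0.182 ft = 0.05547 m.
v = 0.1522 m/s
0.1522 m/s × (1 mph / 0.4470 m/s) = 0.3405 mph

0.340 mph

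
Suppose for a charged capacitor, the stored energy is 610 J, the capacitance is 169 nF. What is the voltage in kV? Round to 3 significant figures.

85.0 kV

Rearranging E = ½C·V² for V: V = √(2E/C).
E = 610 J; C = 169 nF = 1.690×10^-7 F.
V = 84964 V
84964 V × (1 kV / 1000 V) = 84.96 kV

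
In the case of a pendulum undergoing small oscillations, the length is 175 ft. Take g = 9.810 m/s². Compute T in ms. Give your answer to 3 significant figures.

T is given directly by: T = 2π√(L/g).
L = 175 ft = 53.34 m; g = 9.810 m/s².
T = 14.65 s
14.65 s × (1 ms / 0.001000 s) = 14651 ms

14700 ms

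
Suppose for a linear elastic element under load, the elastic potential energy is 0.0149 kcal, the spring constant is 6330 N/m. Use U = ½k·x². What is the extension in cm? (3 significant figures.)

Rearranging U = ½k·x² for x: x = √(2U/k).
U = 0.0149 kcal = 62.34 J; k = 6330 N/m.
x = 0.1403 m
0.1403 m × (1 cm / 0.01000 m) = 14.03 cm

14.0 cm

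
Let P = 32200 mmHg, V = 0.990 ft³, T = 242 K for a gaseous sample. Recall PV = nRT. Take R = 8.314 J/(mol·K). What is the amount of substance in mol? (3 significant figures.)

59.8 mol

Rearranging: n = PV/(RT).
P = 32200 mmHg = 4.293×10^6 Pa; V = 0.990 ft³ = 0.02803 m³; T = 242 K; R = 8.314 J/(mol·K).
n = 59.82 mol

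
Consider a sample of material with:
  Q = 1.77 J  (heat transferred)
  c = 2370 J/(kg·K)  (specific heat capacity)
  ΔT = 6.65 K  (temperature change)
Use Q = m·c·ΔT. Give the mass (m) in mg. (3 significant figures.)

112 mg

Rearranging: m = Q/(c·ΔT).
Q = 1.77 J; c = 2370 J/(kg·K); ΔT = 6.65 K.
m = 1.123×10^-4 kg
1.123×10^-4 kg × (1 mg / 1.000×10^-6 kg) = 112.3 mg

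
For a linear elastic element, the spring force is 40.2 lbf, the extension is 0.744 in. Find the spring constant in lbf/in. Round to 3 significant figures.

From Hooke's law: k = F/x.
F = 40.2 lbf = 178.8 N; x = 0.744 in = 0.01890 m.
k = 9462 N/m
9462 N/m × (1 lbf/in / 175.1 N/m) = 54.03 lbf/in

54.0 lbf/in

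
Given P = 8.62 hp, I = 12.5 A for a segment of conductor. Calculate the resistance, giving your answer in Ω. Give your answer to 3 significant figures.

41.1 Ω

Solving P = I²R for R: R = P/I².
P = 8.62 hp = 6428 W; I = 12.5 A.
R = 41.14 Ω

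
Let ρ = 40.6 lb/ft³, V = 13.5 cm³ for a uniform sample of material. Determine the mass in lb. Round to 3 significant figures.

Rearranging ρ = m/V for m: m = ρV.
ρ = 40.6 lb/ft³ = 650.3 kg/m³; V = 13.5 cm³ = 1.350×10^-5 m³.
m = 0.008780 kg
0.008780 kg × (1 lb / 0.4536 kg) = 0.01936 lb

0.0194 lb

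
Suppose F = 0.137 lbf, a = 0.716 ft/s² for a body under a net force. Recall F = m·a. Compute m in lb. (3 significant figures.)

6.16 lb

From Newton's second law: m = F/a.
F = 0.137 lbf = 0.6094 N; a = 0.716 ft/s² = 0.2182 m/s².
m = 2.792 kg
2.792 kg × (1 lb / 0.4536 kg) = 6.156 lb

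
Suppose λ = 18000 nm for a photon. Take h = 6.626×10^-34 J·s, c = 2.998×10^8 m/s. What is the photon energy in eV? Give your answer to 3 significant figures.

Directly: E = hc/λ.
λ = 18000 nm = 1.800×10^-5 m; h = 6.626×10^-34 J·s; c = 2.998×10^8 m/s.
E = 1.104×10^-20 J
1.104×10^-20 J × (1 eV / 1.602×10^-19 J) = 0.06888 eV

0.0689 eV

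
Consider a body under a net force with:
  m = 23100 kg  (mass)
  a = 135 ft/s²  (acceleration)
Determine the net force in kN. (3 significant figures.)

951 kN

From Newton's second law: F = m·a.
m = 23100 kg; a = 135 ft/s² = 41.15 m/s².
F = 9.505×10^5 N  (the unit combination reduces to kg·m/s² = N)
9.505×10^5 N × (1 kN / 1000 N) = 950.5 kN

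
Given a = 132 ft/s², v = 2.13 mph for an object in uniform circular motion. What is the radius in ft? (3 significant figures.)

0.0739 ft

Rearranging: r = v²/a.
a = 132 ft/s² = 40.23 m/s²; v = 2.13 mph = 0.9522 m/s.
r = 0.02254 m
0.02254 m × (1 ft / 0.3048 m) = 0.07393 ft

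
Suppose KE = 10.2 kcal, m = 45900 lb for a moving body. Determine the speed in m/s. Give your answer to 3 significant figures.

Rearranging: v = √(2·KE/m).
KE = 10.2 kcal = 42677 J; m = 45900 lb = 20820 kg.
v = 2.025 m/s

2.02 m/s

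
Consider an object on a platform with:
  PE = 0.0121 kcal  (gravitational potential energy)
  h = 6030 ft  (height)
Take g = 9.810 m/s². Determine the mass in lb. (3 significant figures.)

Rearranging PE = m·g·h for m: m = PE/(g·h).
PE = 0.0121 kcal = 50.63 J; h = 6030 ft = 1838 m; g = 9.810 m/s².
m = 0.002808 kg
0.002808 kg × (1 lb / 0.4536 kg) = 0.006190 lb

0.00619 lb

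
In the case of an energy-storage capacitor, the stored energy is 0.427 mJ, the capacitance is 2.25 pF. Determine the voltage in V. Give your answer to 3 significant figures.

19500 V

Solving E = ½C·V² for V: V = √(2E/C).
E = 0.427 mJ = 4.270×10^-4 J; C = 2.25 pF = 2.250×10^-12 F.
V = 19482 V  (the unit combination reduces to kg·m²/(A·s³) = V)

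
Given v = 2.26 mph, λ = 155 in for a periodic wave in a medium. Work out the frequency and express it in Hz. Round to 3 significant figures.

Rearranging: f = v/λ.
v = 2.26 mph = 1.010 m/s; λ = 155 in = 3.937 m.
f = 0.2566 Hz

0.257 Hz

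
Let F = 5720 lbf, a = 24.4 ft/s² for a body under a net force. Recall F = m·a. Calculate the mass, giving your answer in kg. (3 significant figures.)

From Newton's second law: m = F/a.
F = 5720 lbf = 25444 N; a = 24.4 ft/s² = 7.437 m/s².
m = 3421 kg

3420 kg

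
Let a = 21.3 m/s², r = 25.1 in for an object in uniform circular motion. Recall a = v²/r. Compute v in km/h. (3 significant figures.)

13.3 km/h

Rearranging: v = √(a·r).
a = 21.3 m/s²; r = 25.1 in = 0.6375 m.
v = 3.685 m/s
3.685 m/s × (1 km/h / 0.2778 m/s) = 13.27 km/h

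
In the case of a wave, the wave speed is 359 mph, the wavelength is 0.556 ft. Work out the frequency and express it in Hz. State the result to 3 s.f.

947 Hz

Solving v = f·λ for f: f = v/λ.
v = 359 mph = 160.5 m/s; λ = 0.556 ft = 0.1695 m.
f = 947.0 Hz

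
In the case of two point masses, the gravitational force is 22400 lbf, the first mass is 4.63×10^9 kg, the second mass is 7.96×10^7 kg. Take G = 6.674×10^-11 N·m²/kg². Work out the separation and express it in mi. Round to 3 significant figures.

0.00976 mi

Rearranging: r = √(G·m₁m₂/F).
F = 22400 lbf = 99640 N; m₁ = 4.63×10^9 kg; m₂ = 7.96×10^7 kg; G = 6.674×10^-11 N·m²/kg².
r = 15.71 m
15.71 m × (1 mi / 1609 m) = 0.009763 mi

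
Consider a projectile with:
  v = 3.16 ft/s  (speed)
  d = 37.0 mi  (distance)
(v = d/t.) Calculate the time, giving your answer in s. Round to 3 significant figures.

61800 s

Solving v = d/t for t: t = d/v.
v = 3.16 ft/s = 0.9632 m/s; d = 37.0 mi = 59546 m.
t = 61823 s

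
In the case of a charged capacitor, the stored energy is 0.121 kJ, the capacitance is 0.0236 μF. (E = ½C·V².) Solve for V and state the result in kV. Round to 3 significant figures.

Rearranging E = ½C·V² for V: V = √(2E/C).
E = 0.121 kJ = 121.0 J; C = 0.0236 μF = 2.360×10^-8 F.
V = 1.013×10^5 V
1.013×10^5 V × (1 kV / 1000 V) = 101.3 kV

101 kV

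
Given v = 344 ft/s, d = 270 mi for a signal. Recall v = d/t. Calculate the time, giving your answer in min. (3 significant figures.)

69.1 min

Rearranging: t = d/v.
v = 344 ft/s = 104.9 m/s; d = 270 mi = 4.345×10^5 m.
t = 4144 s
4144 s × (1 min / 60.00 s) = 69.07 min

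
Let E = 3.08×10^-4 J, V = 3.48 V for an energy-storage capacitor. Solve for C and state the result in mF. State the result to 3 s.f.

0.0509 mF

Solving E = ½C·V² for C: C = 2E/V².
E = 3.08×10^-4 J; V = 3.48 V.
C = 5.087×10^-5 F
5.087×10^-5 F × (1 mF / 0.001000 F) = 0.05087 mF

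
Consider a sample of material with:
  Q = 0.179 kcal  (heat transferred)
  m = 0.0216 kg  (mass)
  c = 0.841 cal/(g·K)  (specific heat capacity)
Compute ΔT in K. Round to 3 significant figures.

9.85 K

Solving Q = m·c·ΔT for ΔT: ΔT = Q/(m·c).
Q = 0.179 kcal = 748.9 J; m = 0.0216 kg; c = 0.841 cal/(g·K) = 3519 J/(kg·K).
ΔT = 9.854 K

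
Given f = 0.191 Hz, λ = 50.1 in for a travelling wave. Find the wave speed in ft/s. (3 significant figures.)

0.797 ft/s

Directly: v = fλ.
f = 0.191 Hz; λ = 50.1 in = 1.273 m.
v = 0.2431 m/s
0.2431 m/s × (1 ft/s / 0.3048 m/s) = 0.7974 ft/s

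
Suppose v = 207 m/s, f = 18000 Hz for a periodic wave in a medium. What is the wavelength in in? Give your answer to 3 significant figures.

0.453 in

Rearranging: λ = v/f.
v = 207 m/s; f = 18000 Hz.
λ = 0.01150 m
0.01150 m × (1 in / 0.02540 m) = 0.4528 in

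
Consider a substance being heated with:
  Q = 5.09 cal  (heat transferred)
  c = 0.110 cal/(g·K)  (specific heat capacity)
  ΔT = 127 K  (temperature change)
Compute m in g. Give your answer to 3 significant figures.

0.364 g

Rearranging: m = Q/(c·ΔT).
Q = 5.09 cal = 21.30 J; c = 0.110 cal/(g·K) = 460.2 J/(kg·K); ΔT = 127 K.
m = 3.644×10^-4 kg
3.644×10^-4 kg × (1 g / 0.001000 kg) = 0.3644 g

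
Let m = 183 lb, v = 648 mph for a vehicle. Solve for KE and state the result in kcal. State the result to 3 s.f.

KE is given directly by: KE = ½mv².
m = 183 lb = 83.01 kg; v = 648 mph = 289.7 m/s.
KE = 3.483×10^6 J  (the unit combination reduces to kg·m²/s² = J)
3.483×10^6 J × (1 kcal / 4184 J) = 832.4 kcal

832 kcal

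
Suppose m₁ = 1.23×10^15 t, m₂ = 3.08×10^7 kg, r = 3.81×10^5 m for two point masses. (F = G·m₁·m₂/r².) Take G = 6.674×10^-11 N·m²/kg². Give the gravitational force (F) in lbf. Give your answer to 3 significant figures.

From Newton's law of gravitation: F = Gm₁m₂/r².
m₁ = 1.23×10^15 t = 1.230×10^18 kg; m₂ = 3.08×10^7 kg; r = 3.81×10^5 m; G = 6.674×10^-11 N·m²/kg².
F = 17418 N
17418 N × (1 lbf / 4.448 N) = 3916 lbf

3920 lbf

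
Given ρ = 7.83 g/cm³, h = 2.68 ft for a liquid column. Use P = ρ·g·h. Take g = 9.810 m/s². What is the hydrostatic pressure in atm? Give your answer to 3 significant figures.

P is given directly by: P = ρgh.
ρ = 7.83 g/cm³ = 7830 kg/m³; h = 2.68 ft = 0.8169 m; g = 9.810 m/s².
P = 62745 Pa
62745 Pa × (1 atm / 1.013×10^5 Pa) = 0.6192 atm

0.619 atm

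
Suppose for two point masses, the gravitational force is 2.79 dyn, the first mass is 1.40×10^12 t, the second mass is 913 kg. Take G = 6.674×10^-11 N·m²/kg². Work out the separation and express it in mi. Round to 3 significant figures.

1090 mi

From Newton's law of gravitation: r = √(G·m₁m₂/F).
F = 2.79 dyn = 2.790×10^-5 N; m₁ = 1.40×10^12 t = 1.400×10^15 kg; m₂ = 913 kg; G = 6.674×10^-11 N·m²/kg².
r = 1.749×10^6 m
1.749×10^6 m × (1 mi / 1609 m) = 1087 mi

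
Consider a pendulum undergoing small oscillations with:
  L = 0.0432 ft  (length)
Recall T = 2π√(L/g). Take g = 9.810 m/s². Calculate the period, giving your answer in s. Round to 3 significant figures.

0.230 s

Directly: T = 2π√(L/g).
L = 0.0432 ft = 0.01317 m; g = 9.810 m/s².
T = 0.2302 s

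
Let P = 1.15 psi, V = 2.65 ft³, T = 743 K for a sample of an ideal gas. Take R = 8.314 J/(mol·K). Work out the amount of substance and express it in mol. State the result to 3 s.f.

Solving PV = nRT for n: n = PV/(RT).
P = 1.15 psi = 7929 Pa; V = 2.65 ft³ = 0.07504 m³; T = 743 K; R = 8.314 J/(mol·K).
n = 0.09632 mol

0.0963 mol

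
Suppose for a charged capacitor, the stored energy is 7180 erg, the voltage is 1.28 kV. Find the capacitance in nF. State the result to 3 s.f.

Rearranging: C = 2E/V².
E = 7180 erg = 7.180×10^-4 J; V = 1.28 kV = 1280 V.
C = 8.765×10^-10 F
8.765×10^-10 F × (1 nF / 1.000×10^-9 F) = 0.8765 nF

0.876 nF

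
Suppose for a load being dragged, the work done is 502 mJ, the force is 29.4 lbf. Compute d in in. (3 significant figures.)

Rearranging: d = W/F.
W = 502 mJ = 0.5020 J; F = 29.4 lbf = 130.8 N.
d = 0.003839 m
0.003839 m × (1 in / 0.02540 m) = 0.1511 in

0.151 in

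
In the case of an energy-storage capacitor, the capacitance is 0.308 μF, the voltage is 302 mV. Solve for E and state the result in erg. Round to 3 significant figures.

Directly: E = ½CV².
C = 0.308 μF = 3.080×10^-7 F; V = 302 mV = 0.3020 V.
E = 1.405×10^-8 J
1.405×10^-8 J × (1 erg / 1.000×10^-7 J) = 0.1405 erg

0.140 erg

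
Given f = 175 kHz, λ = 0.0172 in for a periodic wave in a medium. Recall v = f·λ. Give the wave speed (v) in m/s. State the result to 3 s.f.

76.5 m/s

Directly: v = fλ.
f = 175 kHz = 1.750×10^5 Hz; λ = 0.0172 in = 4.369×10^-4 m.
v = 76.45 m/s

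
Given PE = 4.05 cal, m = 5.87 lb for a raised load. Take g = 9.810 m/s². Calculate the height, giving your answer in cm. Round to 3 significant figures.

64.9 cm

Rearranging PE = m·g·h for h: h = PE/(m·g).
PE = 4.05 cal = 16.95 J; m = 5.87 lb = 2.663 kg; g = 9.810 m/s².
h = 0.6487 m
0.6487 m × (1 cm / 0.01000 m) = 64.87 cm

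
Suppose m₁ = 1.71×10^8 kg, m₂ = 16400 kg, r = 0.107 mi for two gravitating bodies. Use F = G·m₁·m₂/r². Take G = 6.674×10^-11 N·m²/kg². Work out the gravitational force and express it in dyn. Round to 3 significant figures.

631 dyn

From Newton's law of gravitation: F = Gm₁m₂/r².
m₁ = 1.71×10^8 kg; m₂ = 16400 kg; r = 0.107 mi = 172.2 m; G = 6.674×10^-11 N·m²/kg².
F = 0.006312 N  (the unit combination reduces to kg·m/s² = N)
0.006312 N × (1 dyn / 1.000×10^-5 N) = 631.2 dyn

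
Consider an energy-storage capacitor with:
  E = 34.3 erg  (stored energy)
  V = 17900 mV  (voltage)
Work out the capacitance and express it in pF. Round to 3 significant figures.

Rearranging: C = 2E/V².
E = 34.3 erg = 3.430×10^-6 J; V = 17900 mV = 17.90 V.
C = 2.141×10^-8 F
2.141×10^-8 F × (1 pF / 1.000×10^-12 F) = 21410 pF

21400 pF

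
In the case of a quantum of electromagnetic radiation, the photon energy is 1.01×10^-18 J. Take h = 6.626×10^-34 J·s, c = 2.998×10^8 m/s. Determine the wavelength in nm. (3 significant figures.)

197 nm

Rearranging: λ = hc/E.
E = 1.01×10^-18 J; h = 6.626×10^-34 J·s; c = 2.998×10^8 m/s.
λ = 1.967×10^-7 m
1.967×10^-7 m × (1 nm / 1.000×10^-9 m) = 196.7 nm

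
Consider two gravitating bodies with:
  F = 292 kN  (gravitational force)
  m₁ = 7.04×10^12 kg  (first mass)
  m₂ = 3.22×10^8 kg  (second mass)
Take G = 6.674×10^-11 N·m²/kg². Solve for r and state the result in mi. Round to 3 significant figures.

From Newton's law of gravitation: r = √(G·m₁m₂/F).
F = 292 kN = 2.920×10^5 N; m₁ = 7.04×10^12 kg; m₂ = 3.22×10^8 kg; G = 6.674×10^-11 N·m²/kg².
r = 719.8 m
719.8 m × (1 mi / 1609 m) = 0.4473 mi

0.447 mi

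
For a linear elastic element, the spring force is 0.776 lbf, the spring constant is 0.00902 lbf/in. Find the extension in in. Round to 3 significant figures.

86.0 in

Solving F = k·x for x: x = F/k.
F = 0.776 lbf = 3.452 N; k = 0.00902 lbf/in = 1.580 N/m.
x = 2.185 m
2.185 m × (1 in / 0.02540 m) = 86.03 in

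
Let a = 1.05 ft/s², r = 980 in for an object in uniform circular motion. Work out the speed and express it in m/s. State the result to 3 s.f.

Rearranging: v = √(a·r).
a = 1.05 ft/s² = 0.3200 m/s²; r = 980 in = 24.89 m.
v = 2.822 m/s

2.82 m/s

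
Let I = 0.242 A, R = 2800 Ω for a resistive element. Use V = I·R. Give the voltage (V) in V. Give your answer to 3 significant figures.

678 V

From Ohm's law: V = IR.
I = 0.242 A; R = 2800 Ω.
V = 677.6 V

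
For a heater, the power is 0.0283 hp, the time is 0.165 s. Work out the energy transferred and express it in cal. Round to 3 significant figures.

0.832 cal

Rearranging: W = P·t.
P = 0.0283 hp = 21.10 W; t = 0.165 s.
W = 3.482 J  (the unit combination reduces to kg·m²/s² = J)
3.482 J × (1 cal / 4.184 J) = 0.8322 cal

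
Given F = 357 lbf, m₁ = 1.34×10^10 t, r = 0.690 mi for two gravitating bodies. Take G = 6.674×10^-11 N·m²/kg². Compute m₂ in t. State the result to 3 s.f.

2190 t

Rearranging F = G·m₁·m₂/r² for m₂: m₂ = F·r²/(G·m₁).
F = 357 lbf = 1588 N; m₁ = 1.34×10^10 t = 1.340×10^13 kg; r = 0.690 mi = 1110 m; G = 6.674×10^-11 N·m²/kg².
m₂ = 2.190×10^6 kg
2.190×10^6 kg × (1 t / 1000 kg) = 2190 t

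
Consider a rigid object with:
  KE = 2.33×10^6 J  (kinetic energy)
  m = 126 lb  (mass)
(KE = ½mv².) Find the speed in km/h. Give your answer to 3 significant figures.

Rearranging: v = √(2·KE/m).
KE = 2.33×10^6 J; m = 126 lb = 57.15 kg.
v = 285.5 m/s
285.5 m/s × (1 km/h / 0.2778 m/s) = 1028 km/h

1030 km/h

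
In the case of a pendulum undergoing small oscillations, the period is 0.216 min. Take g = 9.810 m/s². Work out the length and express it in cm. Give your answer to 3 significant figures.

4170 cm

Solving T = 2π√(L/g) for L: L = g·(T/2π)².
T = 0.216 min = 12.96 s; g = 9.810 m/s².
L = 41.74 m
41.74 m × (1 cm / 0.01000 m) = 4174 cm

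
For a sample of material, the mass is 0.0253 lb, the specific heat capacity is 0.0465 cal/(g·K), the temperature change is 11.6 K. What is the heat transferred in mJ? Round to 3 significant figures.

25900 mJ

Q is given directly by: Q = mcΔT.
m = 0.0253 lb = 0.01148 kg; c = 0.0465 cal/(g·K) = 194.6 J/(kg·K); ΔT = 11.6 K.
Q = 25.90 J  (the unit combination reduces to kg·m²/s² = J)
25.90 J × (1 mJ / 0.001000 J) = 25899 mJ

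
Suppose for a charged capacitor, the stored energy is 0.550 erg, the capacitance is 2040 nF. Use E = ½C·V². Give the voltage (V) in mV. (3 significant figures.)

Rearranging E = ½C·V² for V: V = √(2E/C).
E = 0.550 erg = 5.500×10^-8 J; C = 2040 nF = 2.040×10^-6 F.
V = 0.2322 V  (the unit combination reduces to kg·m²/(A·s³) = V)
0.2322 V × (1 mV / 0.001000 V) = 232.2 mV

232 mV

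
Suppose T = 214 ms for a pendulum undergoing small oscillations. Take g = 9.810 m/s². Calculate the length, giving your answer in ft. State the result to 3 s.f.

Rearranging: L = g·(T/2π)².
T = 214 ms = 0.2140 s; g = 9.810 m/s².
L = 0.01138 m
0.01138 m × (1 ft / 0.3048 m) = 0.03734 ft

0.0373 ft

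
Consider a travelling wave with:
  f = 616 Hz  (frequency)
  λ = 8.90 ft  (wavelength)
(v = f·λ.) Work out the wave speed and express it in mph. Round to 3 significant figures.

3740 mph

v is given directly by: v = fλ.
f = 616 Hz; λ = 8.90 ft = 2.713 m.
v = 1671 m/s
1671 m/s × (1 mph / 0.4470 m/s) = 3738 mph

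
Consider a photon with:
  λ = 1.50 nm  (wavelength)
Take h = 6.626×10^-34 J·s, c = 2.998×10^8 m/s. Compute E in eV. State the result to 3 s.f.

827 eV

E is given directly by: E = hc/λ.
λ = 1.50 nm = 1.500×10^-9 m; h = 6.626×10^-34 J·s; c = 2.998×10^8 m/s.
E = 1.324×10^-16 J
1.324×10^-16 J × (1 eV / 1.602×10^-19 J) = 826.6 eV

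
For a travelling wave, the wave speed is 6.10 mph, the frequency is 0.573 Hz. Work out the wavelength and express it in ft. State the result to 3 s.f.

Solving v = f·λ for λ: λ = v/f.
v = 6.10 mph = 2.727 m/s; f = 0.573 Hz.
λ = 4.759 m
4.759 m × (1 ft / 0.3048 m) = 15.61 ft

15.6 ft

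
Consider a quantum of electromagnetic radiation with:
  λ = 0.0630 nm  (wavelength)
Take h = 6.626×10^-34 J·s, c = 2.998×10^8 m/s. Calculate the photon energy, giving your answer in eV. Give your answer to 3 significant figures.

19700 eV

E is given directly by: E = hc/λ.
λ = 0.0630 nm = 6.300×10^-11 m; h = 6.626×10^-34 J·s; c = 2.998×10^8 m/s.
E = 3.153×10^-15 J  (the unit combination reduces to kg·m²/s² = J)
3.153×10^-15 J × (1 eV / 1.602×10^-19 J) = 19680 eV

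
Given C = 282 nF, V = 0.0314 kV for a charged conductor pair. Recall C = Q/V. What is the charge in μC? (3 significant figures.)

Rearranging: Q = CV.
C = 282 nF = 2.820×10^-7 F; V = 0.0314 kV = 31.40 V.
Q = 8.855×10^-6 C
8.855×10^-6 C × (1 μC / 1.000×10^-6 C) = 8.855 μC

8.85 μC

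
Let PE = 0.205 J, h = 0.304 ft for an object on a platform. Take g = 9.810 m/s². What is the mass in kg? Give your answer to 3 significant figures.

0.226 kg

Rearranging: m = PE/(g·h).
PE = 0.205 J; h = 0.304 ft = 0.09266 m; g = 9.810 m/s².
m = 0.2255 kg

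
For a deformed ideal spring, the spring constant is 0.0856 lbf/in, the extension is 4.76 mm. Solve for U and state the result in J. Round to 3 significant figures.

Directly: U = ½kx².
k = 0.0856 lbf/in = 14.99 N/m; x = 4.76 mm = 0.004760 m.
U = 1.698×10^-4 J

1.70×10^-4 J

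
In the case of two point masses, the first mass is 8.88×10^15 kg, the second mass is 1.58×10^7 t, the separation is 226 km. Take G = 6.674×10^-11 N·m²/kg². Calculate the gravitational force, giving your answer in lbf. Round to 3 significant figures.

Directly: F = Gm₁m₂/r².
m₁ = 8.88×10^15 kg; m₂ = 1.58×10^7 t = 1.580×10^10 kg; r = 226 km = 2.260×10^5 m; G = 6.674×10^-11 N·m²/kg².
F = 1.833×10^5 N  (the unit combination reduces to kg·m/s² = N)
1.833×10^5 N × (1 lbf / 4.448 N) = 41215 lbf

41200 lbf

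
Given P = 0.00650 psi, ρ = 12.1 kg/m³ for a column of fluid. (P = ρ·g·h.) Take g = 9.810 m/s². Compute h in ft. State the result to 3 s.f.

1.24 ft

Rearranging P = ρ·g·h for h: h = P/(ρ·g).
P = 0.00650 psi = 44.82 Pa; ρ = 12.1 kg/m³; g = 9.810 m/s².
h = 0.3776 m
0.3776 m × (1 ft / 0.3048 m) = 1.239 ft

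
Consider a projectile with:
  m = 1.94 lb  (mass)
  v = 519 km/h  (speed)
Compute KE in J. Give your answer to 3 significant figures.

9140 J

Directly: KE = ½mv².
m = 1.94 lb = 0.8800 kg; v = 519 km/h = 144.2 m/s.
KE = 9145 J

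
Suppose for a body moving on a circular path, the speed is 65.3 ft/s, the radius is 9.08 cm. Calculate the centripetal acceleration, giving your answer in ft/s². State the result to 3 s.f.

14300 ft/s²

Directly: a = v²/r.
v = 65.3 ft/s = 19.90 m/s; r = 9.08 cm = 0.09080 m.
a = 4363 m/s²
4363 m/s² × (1 ft/s² / 0.3048 m/s²) = 14314 ft/s²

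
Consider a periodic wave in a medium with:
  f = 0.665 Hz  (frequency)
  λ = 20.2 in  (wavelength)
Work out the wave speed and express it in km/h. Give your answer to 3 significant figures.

1.23 km/h

v is given directly by: v = fλ.
f = 0.665 Hz; λ = 20.2 in = 0.5131 m.
v = 0.3412 m/s
0.3412 m/s × (1 km/h / 0.2778 m/s) = 1.228 km/h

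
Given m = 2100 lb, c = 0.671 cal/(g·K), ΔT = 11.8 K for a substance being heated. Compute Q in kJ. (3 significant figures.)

31600 kJ

Q is given directly by: Q = mcΔT.
m = 2100 lb = 952.5 kg; c = 0.671 cal/(g·K) = 2807 J/(kg·K); ΔT = 11.8 K.
Q = 3.156×10^7 J
3.156×10^7 J × (1 kJ / 1000 J) = 31556 kJ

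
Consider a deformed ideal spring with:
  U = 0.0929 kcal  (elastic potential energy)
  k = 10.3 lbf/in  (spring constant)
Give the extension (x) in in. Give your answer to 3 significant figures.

25.8 in

Solving U = ½k·x² for x: x = √(2U/k).
U = 0.0929 kcal = 388.7 J; k = 10.3 lbf/in = 1804 N/m.
x = 0.6565 m
0.6565 m × (1 in / 0.02540 m) = 25.85 in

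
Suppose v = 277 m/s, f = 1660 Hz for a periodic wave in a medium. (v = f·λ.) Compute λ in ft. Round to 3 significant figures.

0.547 ft

Rearranging v = f·λ for λ: λ = v/f.
v = 277 m/s; f = 1660 Hz.
λ = 0.1669 m
0.1669 m × (1 ft / 0.3048 m) = 0.5475 ft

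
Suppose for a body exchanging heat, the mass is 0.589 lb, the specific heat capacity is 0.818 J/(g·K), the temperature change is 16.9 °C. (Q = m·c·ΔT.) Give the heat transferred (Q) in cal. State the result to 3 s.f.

883 cal

Q is given directly by: Q = mcΔT.
m = 0.589 lb = 0.2672 kg; c = 0.818 J/(g·K) = 818.0 J/(kg·K); ΔT = 16.9 °C = 16.90 K.
Q = 3693 J  (the unit combination reduces to kg·m²/s² = J)
3693 J × (1 cal / 4.184 J) = 882.7 cal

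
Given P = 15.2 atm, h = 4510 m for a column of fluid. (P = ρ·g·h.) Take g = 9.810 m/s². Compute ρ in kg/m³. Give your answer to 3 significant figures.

Rearranging P = ρ·g·h for ρ: ρ = P/(g·h).
P = 15.2 atm = 1.540×10^6 Pa; h = 4510 m; g = 9.810 m/s².
ρ = 34.81 kg/m³

34.8 kg/m³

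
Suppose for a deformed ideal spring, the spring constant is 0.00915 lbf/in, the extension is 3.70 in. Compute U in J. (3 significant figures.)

0.00708 J

U is given directly by: U = ½kx².
k = 0.00915 lbf/in = 1.602 N/m; x = 3.70 in = 0.09398 m.
U = 0.007076 J  (the unit combination reduces to kg·m²/s² = J)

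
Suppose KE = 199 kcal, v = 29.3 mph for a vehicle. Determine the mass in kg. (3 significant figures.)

9710 kg

Rearranging: m = 2·KE/v².
KE = 199 kcal = 8.326×10^5 J; v = 29.3 mph = 13.10 m/s.
m = 9706 kg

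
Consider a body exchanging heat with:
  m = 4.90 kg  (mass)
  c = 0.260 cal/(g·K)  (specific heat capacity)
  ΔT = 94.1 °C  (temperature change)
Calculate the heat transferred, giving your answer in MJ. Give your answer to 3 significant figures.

0.502 MJ

Q is given directly by: Q = mcΔT.
m = 4.90 kg; c = 0.260 cal/(g·K) = 1088 J/(kg·K); ΔT = 94.1 °C = 94.10 K.
Q = 5.016×10^5 J  (the unit combination reduces to kg·m²/s² = J)
5.016×10^5 J × (1 MJ / 1.000×10^6 J) = 0.5016 MJ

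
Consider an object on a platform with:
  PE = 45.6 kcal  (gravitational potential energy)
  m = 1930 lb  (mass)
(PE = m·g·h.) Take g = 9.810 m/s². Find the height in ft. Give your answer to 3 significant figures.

Rearranging: h = PE/(m·g).
PE = 45.6 kcal = 1.908×10^5 J; m = 1930 lb = 875.4 kg; g = 9.810 m/s².
h = 22.22 m
22.22 m × (1 ft / 0.3048 m) = 72.89 ft

72.9 ft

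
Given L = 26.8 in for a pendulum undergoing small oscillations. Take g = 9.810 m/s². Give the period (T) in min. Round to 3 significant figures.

Directly: T = 2π√(L/g).
L = 26.8 in = 0.6807 m; g = 9.810 m/s².
T = 1.655 s
1.655 s × (1 min / 60.00 s) = 0.02759 min

0.0276 min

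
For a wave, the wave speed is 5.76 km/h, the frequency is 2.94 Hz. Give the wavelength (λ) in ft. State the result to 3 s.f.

1.79 ft

Solving v = f·λ for λ: λ = v/f.
v = 5.76 km/h = 1.600 m/s; f = 2.94 Hz.
λ = 0.5442 m
0.5442 m × (1 ft / 0.3048 m) = 1.785 ft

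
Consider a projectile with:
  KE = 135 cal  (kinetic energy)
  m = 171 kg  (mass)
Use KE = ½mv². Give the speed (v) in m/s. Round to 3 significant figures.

Solving KE = ½mv² for v: v = √(2·KE/m).
KE = 135 cal = 564.8 J; m = 171 kg.
v = 2.570 m/s

2.57 m/s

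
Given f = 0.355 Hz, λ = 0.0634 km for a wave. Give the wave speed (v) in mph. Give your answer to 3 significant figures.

Directly: v = fλ.
f = 0.355 Hz; λ = 0.0634 km = 63.40 m.
v = 22.51 m/s
22.51 m/s × (1 mph / 0.4470 m/s) = 50.35 mph

50.3 mph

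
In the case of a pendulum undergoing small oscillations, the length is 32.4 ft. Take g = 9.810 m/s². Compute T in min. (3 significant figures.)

0.105 min

Directly: T = 2π√(L/g).
L = 32.4 ft = 9.876 m; g = 9.810 m/s².
T = 6.304 s
6.304 s × (1 min / 60.00 s) = 0.1051 min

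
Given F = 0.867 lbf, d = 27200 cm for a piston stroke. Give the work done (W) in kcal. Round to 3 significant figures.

W is given directly by: W = F·d.
F = 0.867 lbf = 3.857 N; d = 27200 cm = 272.0 m.
W = 1049 J  (the unit combination reduces to kg·m²/s² = J)
1049 J × (1 kcal / 4184 J) = 0.2507 kcal

0.251 kcal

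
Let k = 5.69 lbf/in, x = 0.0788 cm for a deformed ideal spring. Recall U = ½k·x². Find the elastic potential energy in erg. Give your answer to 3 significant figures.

3090 erg

U is given directly by: U = ½kx².
k = 5.69 lbf/in = 996.5 N/m; x = 0.0788 cm = 7.880×10^-4 m.
U = 3.094×10^-4 J
3.094×10^-4 J × (1 erg / 1.000×10^-7 J) = 3094 erg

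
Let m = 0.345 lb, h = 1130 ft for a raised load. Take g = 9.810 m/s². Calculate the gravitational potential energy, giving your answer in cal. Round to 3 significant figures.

126 cal

PE is given directly by: PE = mgh.
m = 0.345 lb = 0.1565 kg; h = 1130 ft = 344.4 m; g = 9.810 m/s².
PE = 528.7 J  (the unit combination reduces to kg·m²/s² = J)
528.7 J × (1 cal / 4.184 J) = 126.4 cal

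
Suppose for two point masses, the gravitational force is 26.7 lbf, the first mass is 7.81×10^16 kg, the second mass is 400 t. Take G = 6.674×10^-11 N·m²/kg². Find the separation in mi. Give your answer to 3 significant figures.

Rearranging F = G·m₁·m₂/r² for r: r = √(G·m₁m₂/F).
F = 26.7 lbf = 118.8 N; m₁ = 7.81×10^16 kg; m₂ = 400 t = 4.000×10^5 kg; G = 6.674×10^-11 N·m²/kg².
r = 1.325×10^5 m
1.325×10^5 m × (1 mi / 1609 m) = 82.33 mi

82.3 mi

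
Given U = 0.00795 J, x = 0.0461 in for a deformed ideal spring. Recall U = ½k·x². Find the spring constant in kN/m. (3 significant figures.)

Rearranging: k = 2U/x².
U = 0.00795 J; x = 0.0461 in = 0.001171 m.
k = 11597 N/m
11597 N/m × (1 kN/m / 1000 N/m) = 11.60 kN/m

11.6 kN/m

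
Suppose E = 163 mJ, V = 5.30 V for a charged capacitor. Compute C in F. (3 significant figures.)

0.0116 F

Rearranging: C = 2E/V².
E = 163 mJ = 0.1630 J; V = 5.30 V.
C = 0.01161 F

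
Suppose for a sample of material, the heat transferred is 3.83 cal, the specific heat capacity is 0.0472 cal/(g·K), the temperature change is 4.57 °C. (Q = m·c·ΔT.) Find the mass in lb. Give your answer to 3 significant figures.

Solving Q = m·c·ΔT for m: m = Q/(c·ΔT).
Q = 3.83 cal = 16.02 J; c = 0.0472 cal/(g·K) = 197.5 J/(kg·K); ΔT = 4.57 °C = 4.570 K.
m = 0.01776 kg
0.01776 kg × (1 lb / 0.4536 kg) = 0.03914 lb

0.0391 lb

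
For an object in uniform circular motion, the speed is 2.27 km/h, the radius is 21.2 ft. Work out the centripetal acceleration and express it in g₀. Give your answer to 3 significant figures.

0.00627 g₀

a is given directly by: a = v²/r.
v = 2.27 km/h = 0.6306 m/s; r = 21.2 ft = 6.462 m.
a = 0.06153 m/s²
0.06153 m/s² × (1 g₀ / 9.807 m/s²) = 0.006274 g₀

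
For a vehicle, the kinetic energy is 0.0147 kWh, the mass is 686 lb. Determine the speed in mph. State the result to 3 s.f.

Rearranging KE = ½mv² for v: v = √(2·KE/m).
KE = 0.0147 kWh = 52920 J; m = 686 lb = 311.2 kg.
v = 18.44 m/s
18.44 m/s × (1 mph / 0.4470 m/s) = 41.26 mph

41.3 mph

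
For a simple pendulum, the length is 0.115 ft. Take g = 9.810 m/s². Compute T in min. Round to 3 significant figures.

T is given directly by: T = 2π√(L/g).
L = 0.115 ft = 0.03505 m; g = 9.810 m/s².
T = 0.3756 s
0.3756 s × (1 min / 60.00 s) = 0.006260 min

0.00626 min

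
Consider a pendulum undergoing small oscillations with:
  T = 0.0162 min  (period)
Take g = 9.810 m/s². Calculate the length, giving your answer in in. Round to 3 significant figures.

Rearranging: L = g·(T/2π)².
T = 0.0162 min = 0.9720 s; g = 9.810 m/s².
L = 0.2348 m
0.2348 m × (1 in / 0.02540 m) = 9.243 in

9.24 in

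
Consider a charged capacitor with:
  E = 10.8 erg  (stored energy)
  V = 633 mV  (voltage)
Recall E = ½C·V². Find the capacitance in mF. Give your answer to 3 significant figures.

0.00539 mF

Rearranging E = ½C·V² for C: C = 2E/V².
E = 10.8 erg = 1.080×10^-6 J; V = 633 mV = 0.6330 V.
C = 5.391×10^-6 F
5.391×10^-6 F × (1 mF / 0.001000 F) = 0.005391 mF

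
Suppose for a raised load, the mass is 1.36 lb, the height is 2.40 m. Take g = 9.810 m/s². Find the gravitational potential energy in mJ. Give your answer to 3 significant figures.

Directly: PE = mgh.
m = 1.36 lb = 0.6169 kg; h = 2.40 m; g = 9.810 m/s².
PE = 14.52 J
14.52 J × (1 mJ / 0.001000 J) = 14524 mJ

14500 mJ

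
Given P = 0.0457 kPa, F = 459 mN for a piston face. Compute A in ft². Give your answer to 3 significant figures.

0.108 ft²

Solving P = F/A for A: A = F/P.
P = 0.0457 kPa = 45.70 Pa; F = 459 mN = 0.4590 N.
A = 0.01004 m²
0.01004 m² × (1 ft² / 0.09290 m²) = 0.1081 ft²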